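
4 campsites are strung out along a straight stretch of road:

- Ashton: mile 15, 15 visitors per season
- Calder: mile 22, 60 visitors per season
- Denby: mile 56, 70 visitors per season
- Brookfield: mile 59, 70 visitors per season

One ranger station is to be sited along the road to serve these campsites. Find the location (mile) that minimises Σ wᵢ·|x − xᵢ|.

x = 56

For a sum of weighted absolute distances on a line, the optimum is the weighted median (not the mean). Total weight W = 215; half-weight = 107.5.
Sort by position and accumulate weight:
  mile 15 (Ashton, w=15) → cum 15
  mile 22 (Calder, w=60) → cum 75
  mile 56 (Denby, w=70) → cum 145  ≥ 107.5 → median here
  mile 59 (Brookfield, w=70) → cum 215
Optimal location: mile 56.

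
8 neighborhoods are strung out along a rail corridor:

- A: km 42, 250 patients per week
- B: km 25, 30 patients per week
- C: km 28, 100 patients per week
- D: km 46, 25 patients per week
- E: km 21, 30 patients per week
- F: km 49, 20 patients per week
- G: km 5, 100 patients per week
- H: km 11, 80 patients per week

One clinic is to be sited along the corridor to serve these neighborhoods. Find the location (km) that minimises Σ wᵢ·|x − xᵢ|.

For a sum of weighted absolute distances on a line, the optimum is the weighted median (not the mean). Total weight W = 635; half-weight = 317.5.
Sort by position and accumulate weight:
  km 5 (G, w=100) → cum 100
  km 11 (H, w=80) → cum 180
  km 21 (E, w=30) → cum 210
  km 25 (B, w=30) → cum 240
  km 28 (C, w=100) → cum 340  ≥ 317.5 → median here
  km 42 (A, w=250) → cum 590
  km 46 (D, w=25) → cum 615
  km 49 (F, w=20) → cum 635
Optimal location: km 28.

x = 28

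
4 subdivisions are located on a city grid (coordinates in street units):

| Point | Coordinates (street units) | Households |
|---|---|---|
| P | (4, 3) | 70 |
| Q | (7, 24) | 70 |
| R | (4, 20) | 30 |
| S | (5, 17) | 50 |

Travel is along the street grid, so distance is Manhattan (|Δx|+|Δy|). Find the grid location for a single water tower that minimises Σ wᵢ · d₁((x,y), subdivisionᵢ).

Manhattan distance separates: Σwᵢ(|x−xᵢ|+|y−yᵢ|) = Σwᵢ|x−xᵢ| + Σwᵢ|y−yᵢ|, so x and y are optimised independently as 1-D weighted medians.
Total weight W = 220; half = 110.
x-coordinate, sorted with cumulative weight:
  x=4 (P, w=70) cum 70
  x=4 (R, w=30) cum 100
  x=5 (S, w=50) cum 150  ← median
  x=7 (Q, w=70) cum 220
⇒ x* = 5
y-coordinate, sorted with cumulative weight:
  y=3 (P, w=70) cum 70
  y=17 (S, w=50) cum 120  ← median
  y=20 (R, w=30) cum 150
  y=24 (Q, w=70) cum 220
⇒ y* = 17

(5, 17)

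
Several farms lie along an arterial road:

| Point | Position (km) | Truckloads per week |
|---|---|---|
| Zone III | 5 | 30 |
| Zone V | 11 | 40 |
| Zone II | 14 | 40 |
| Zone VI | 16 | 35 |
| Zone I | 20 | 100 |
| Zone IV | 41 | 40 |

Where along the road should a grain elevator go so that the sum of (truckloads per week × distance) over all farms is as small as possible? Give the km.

x = 16

For a sum of weighted absolute distances on a line, the optimum is the weighted median (not the mean). Total weight W = 285; half-weight = 142.5.
Sort by position and accumulate weight:
  km 5 (Zone III, w=30) → cum 30
  km 11 (Zone V, w=40) → cum 70
  km 14 (Zone II, w=40) → cum 110
  km 16 (Zone VI, w=35) → cum 145  ≥ 142.5 → median here
  km 20 (Zone I, w=100) → cum 245
  km 41 (Zone IV, w=40) → cum 285
Optimal location: km 16.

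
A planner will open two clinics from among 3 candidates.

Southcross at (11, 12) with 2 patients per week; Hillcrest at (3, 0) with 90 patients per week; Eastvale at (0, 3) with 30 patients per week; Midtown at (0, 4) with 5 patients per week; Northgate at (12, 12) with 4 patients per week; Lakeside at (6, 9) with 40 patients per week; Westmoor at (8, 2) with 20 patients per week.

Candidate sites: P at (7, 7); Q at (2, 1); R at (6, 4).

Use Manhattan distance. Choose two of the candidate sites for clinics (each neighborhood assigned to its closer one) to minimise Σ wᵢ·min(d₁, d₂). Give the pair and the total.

Evaluate every pair (each demand assigned to the nearer of the two):
  {P, Q}: total = 623
  {Q, R}: total = 687
  {P, R}: total = 1128
Best pair: {P, Q} with total 623.

{P, Q}, total 623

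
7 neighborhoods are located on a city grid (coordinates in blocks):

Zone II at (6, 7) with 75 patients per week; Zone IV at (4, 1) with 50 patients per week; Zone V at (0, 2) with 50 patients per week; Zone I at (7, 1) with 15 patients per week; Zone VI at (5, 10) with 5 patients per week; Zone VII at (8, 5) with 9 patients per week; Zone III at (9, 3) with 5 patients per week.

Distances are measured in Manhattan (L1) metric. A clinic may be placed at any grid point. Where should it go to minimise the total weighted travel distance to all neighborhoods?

(5, 2)

Manhattan distance separates: Σwᵢ(|x−xᵢ|+|y−yᵢ|) = Σwᵢ|x−xᵢ| + Σwᵢ|y−yᵢ|, so x and y are optimised independently as 1-D weighted medians.
Total weight W = 209; half = 104.5.
x-coordinate, sorted with cumulative weight:
  x=0 (Zone V, w=50) cum 50
  x=4 (Zone IV, w=50) cum 100
  x=5 (Zone VI, w=5) cum 105  ← median
  x=6 (Zone II, w=75) cum 180
  x=7 (Zone I, w=15) cum 195
  x=8 (Zone VII, w=9) cum 204
  x=9 (Zone III, w=5) cum 209
⇒ x* = 5
y-coordinate, sorted with cumulative weight:
  y=1 (Zone IV, w=50) cum 50
  y=1 (Zone I, w=15) cum 65
  y=2 (Zone V, w=50) cum 115  ← median
  y=3 (Zone III, w=5) cum 120
  y=5 (Zone VII, w=9) cum 129
  y=7 (Zone II, w=75) cum 204
  y=10 (Zone VI, w=5) cum 209
⇒ y* = 2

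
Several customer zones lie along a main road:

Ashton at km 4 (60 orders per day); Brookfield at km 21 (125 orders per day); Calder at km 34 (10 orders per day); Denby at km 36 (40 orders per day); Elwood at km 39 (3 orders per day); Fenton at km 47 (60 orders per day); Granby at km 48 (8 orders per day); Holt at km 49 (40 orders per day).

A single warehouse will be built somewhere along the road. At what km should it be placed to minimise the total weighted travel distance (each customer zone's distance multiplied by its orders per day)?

For a sum of weighted absolute distances on a line, the optimum is the weighted median (not the mean). Total weight W = 346; half-weight = 173.
Sort by position and accumulate weight:
  km 4 (Ashton, w=60) → cum 60
  km 21 (Brookfield, w=125) → cum 185  ≥ 173 → median here
  km 34 (Calder, w=10) → cum 195
  km 36 (Denby, w=40) → cum 235
  km 39 (Elwood, w=3) → cum 238
  km 47 (Fenton, w=60) → cum 298
  km 48 (Granby, w=8) → cum 306
  km 49 (Holt, w=40) → cum 346
Optimal location: km 21.

x = 21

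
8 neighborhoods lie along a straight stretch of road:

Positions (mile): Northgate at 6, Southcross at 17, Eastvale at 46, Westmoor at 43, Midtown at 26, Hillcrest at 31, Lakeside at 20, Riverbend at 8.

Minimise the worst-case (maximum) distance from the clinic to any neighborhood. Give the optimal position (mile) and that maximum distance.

location 26, max distance 20

The 1-center on a line is the midpoint of the two extreme points: leftmost at 6, rightmost at 46.
Optimal location = (6 + 46)/2 = 26; maximum distance = (46 − 6)/2 = 20.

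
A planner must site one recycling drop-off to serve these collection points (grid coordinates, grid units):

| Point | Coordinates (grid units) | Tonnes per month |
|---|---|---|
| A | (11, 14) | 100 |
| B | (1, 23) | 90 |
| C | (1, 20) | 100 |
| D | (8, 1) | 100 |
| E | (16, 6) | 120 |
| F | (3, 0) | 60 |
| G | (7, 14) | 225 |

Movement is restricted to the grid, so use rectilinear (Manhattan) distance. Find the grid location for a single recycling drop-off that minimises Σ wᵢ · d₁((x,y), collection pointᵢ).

Manhattan distance separates: Σwᵢ(|x−xᵢ|+|y−yᵢ|) = Σwᵢ|x−xᵢ| + Σwᵢ|y−yᵢ|, so x and y are optimised independently as 1-D weighted medians.
Total weight W = 795; half = 397.5.
x-coordinate, sorted with cumulative weight:
  x=1 (B, w=90) cum 90
  x=1 (C, w=100) cum 190
  x=3 (F, w=60) cum 250
  x=7 (G, w=225) cum 475  ← median
  x=8 (D, w=100) cum 575
  x=11 (A, w=100) cum 675
  x=16 (E, w=120) cum 795
⇒ x* = 7
y-coordinate, sorted with cumulative weight:
  y=0 (F, w=60) cum 60
  y=1 (D, w=100) cum 160
  y=6 (E, w=120) cum 280
  y=14 (A, w=100) cum 380
  y=14 (G, w=225) cum 605  ← median
  y=20 (C, w=100) cum 705
  y=23 (B, w=90) cum 795
⇒ y* = 14

(7, 14)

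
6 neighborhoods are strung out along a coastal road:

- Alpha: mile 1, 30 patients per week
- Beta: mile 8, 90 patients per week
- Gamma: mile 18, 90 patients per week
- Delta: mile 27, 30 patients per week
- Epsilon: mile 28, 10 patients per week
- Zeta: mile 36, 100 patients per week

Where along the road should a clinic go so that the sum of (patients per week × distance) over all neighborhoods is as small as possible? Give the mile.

x = 18

For a sum of weighted absolute distances on a line, the optimum is the weighted median (not the mean). Total weight W = 350; half-weight = 175.
Sort by position and accumulate weight:
  mile 1 (Alpha, w=30) → cum 30
  mile 8 (Beta, w=90) → cum 120
  mile 18 (Gamma, w=90) → cum 210  ≥ 175 → median here
  mile 27 (Delta, w=30) → cum 240
  mile 28 (Epsilon, w=10) → cum 250
  mile 36 (Zeta, w=100) → cum 350
Optimal location: mile 18.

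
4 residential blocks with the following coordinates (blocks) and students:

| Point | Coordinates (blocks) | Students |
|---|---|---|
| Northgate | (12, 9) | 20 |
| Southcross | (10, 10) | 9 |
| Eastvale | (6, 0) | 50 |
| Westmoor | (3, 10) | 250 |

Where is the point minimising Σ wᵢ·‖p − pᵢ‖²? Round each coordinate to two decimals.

The minimiser of Σwᵢ‖p−pᵢ‖² is the weighted centroid p* = (Σwᵢpᵢ)/(Σwᵢ).
Σwᵢ = 329.
Σwᵢxᵢ = 20·12 + 9·10 + 50·6 + 250·3 = 1380.
Σwᵢyᵢ = 20·9 + 9·10 + 50·0 + 250·10 = 2770.
x* = 1380/329 = 4.19, y* = 2770/329 = 8.42.

(4.19, 8.42)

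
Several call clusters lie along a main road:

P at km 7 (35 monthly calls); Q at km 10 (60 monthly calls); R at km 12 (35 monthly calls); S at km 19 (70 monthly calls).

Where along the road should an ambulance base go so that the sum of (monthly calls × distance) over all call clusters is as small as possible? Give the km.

x = 12

For a sum of weighted absolute distances on a line, the optimum is the weighted median (not the mean). Total weight W = 200; half-weight = 100.
Sort by position and accumulate weight:
  km 7 (P, w=35) → cum 35
  km 10 (Q, w=60) → cum 95
  km 12 (R, w=35) → cum 130  ≥ 100 → median here
  km 19 (S, w=70) → cum 200
Optimal location: km 12.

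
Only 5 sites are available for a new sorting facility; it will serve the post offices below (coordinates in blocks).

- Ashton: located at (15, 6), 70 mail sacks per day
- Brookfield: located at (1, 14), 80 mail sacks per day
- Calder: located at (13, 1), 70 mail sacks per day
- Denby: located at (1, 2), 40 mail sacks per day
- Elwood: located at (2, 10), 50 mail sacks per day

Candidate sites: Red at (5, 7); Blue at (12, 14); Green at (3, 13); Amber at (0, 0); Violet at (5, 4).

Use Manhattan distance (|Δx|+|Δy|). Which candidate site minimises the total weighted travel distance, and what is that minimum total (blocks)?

Total weighted distance at each candidate:
  Red (5, 7): total = 3290
  Blue (12, 14): total = 4250
  Green (3, 13): total = 3830
  Amber (0, 0): total = 4370
  Violet (5, 4): total = 3420
Minimum is at Red with total 3290 blocks.

Red, total 3290 blocks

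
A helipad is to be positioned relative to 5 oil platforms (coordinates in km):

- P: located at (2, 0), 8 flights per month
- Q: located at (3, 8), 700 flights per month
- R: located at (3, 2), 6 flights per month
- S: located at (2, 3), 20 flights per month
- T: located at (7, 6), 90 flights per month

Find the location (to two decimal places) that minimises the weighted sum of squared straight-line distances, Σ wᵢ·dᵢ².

The minimiser of Σwᵢ‖p−pᵢ‖² is the weighted centroid p* = (Σwᵢpᵢ)/(Σwᵢ).
Σwᵢ = 824.
Σwᵢxᵢ = 8·2 + 700·3 + 6·3 + 20·2 + 90·7 = 2804.
Σwᵢyᵢ = 8·0 + 700·8 + 6·2 + 20·3 + 90·6 = 6212.
x* = 2804/824 = 3.40, y* = 6212/824 = 7.54.

(3.40, 7.54)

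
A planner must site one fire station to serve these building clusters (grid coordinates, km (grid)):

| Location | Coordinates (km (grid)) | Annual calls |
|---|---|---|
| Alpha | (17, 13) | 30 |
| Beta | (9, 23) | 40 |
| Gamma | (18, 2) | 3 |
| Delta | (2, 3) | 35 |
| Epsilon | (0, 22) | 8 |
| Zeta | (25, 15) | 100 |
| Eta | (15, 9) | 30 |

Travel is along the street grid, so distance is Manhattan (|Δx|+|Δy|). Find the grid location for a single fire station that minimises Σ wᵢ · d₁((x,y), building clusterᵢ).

(17, 15)

Manhattan distance separates: Σwᵢ(|x−xᵢ|+|y−yᵢ|) = Σwᵢ|x−xᵢ| + Σwᵢ|y−yᵢ|, so x and y are optimised independently as 1-D weighted medians.
Total weight W = 246; half = 123.
x-coordinate, sorted with cumulative weight:
  x=0 (Epsilon, w=8) cum 8
  x=2 (Delta, w=35) cum 43
  x=9 (Beta, w=40) cum 83
  x=15 (Eta, w=30) cum 113
  x=17 (Alpha, w=30) cum 143  ← median
  x=18 (Gamma, w=3) cum 146
  x=25 (Zeta, w=100) cum 246
⇒ x* = 17
y-coordinate, sorted with cumulative weight:
  y=2 (Gamma, w=3) cum 3
  y=3 (Delta, w=35) cum 38
  y=9 (Eta, w=30) cum 68
  y=13 (Alpha, w=30) cum 98
  y=15 (Zeta, w=100) cum 198  ← median
  y=22 (Epsilon, w=8) cum 206
  y=23 (Beta, w=40) cum 246
⇒ y* = 15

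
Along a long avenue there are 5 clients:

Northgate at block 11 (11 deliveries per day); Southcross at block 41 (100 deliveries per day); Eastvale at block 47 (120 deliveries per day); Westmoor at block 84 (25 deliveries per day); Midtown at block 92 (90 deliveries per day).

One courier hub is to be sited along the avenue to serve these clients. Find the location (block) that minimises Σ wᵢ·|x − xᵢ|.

For a sum of weighted absolute distances on a line, the optimum is the weighted median (not the mean). Total weight W = 346; half-weight = 173.
Sort by position and accumulate weight:
  block 11 (Northgate, w=11) → cum 11
  block 41 (Southcross, w=100) → cum 111
  block 47 (Eastvale, w=120) → cum 231  ≥ 173 → median here
  block 84 (Westmoor, w=25) → cum 256
  block 92 (Midtown, w=90) → cum 346
Optimal location: block 47.

x = 47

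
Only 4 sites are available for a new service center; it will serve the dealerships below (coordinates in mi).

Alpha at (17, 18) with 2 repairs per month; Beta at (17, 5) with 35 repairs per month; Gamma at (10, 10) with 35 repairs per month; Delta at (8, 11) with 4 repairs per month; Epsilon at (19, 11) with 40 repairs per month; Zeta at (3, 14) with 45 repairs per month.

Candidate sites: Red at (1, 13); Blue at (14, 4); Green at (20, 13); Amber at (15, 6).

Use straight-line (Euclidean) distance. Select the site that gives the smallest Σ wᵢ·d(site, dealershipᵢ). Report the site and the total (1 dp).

Amber, total 1266.2 mi

Total weighted distance at each candidate:
  Red (1, 13): total = 1845.8
  Blue (14, 4): total = 1441.6
  Green (20, 13): total = 1580.5
  Amber (15, 6): total = 1266.2
Minimum is at Amber with total 1266.2 mi.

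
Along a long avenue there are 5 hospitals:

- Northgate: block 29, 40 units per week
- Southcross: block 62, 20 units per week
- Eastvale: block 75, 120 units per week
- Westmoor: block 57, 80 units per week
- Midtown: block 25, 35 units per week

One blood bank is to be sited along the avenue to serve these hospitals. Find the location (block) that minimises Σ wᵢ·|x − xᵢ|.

x = 57

For a sum of weighted absolute distances on a line, the optimum is the weighted median (not the mean). Total weight W = 295; half-weight = 147.5.
Sort by position and accumulate weight:
  block 25 (Midtown, w=35) → cum 35
  block 29 (Northgate, w=40) → cum 75
  block 57 (Westmoor, w=80) → cum 155  ≥ 147.5 → median here
  block 62 (Southcross, w=20) → cum 175
  block 75 (Eastvale, w=120) → cum 295
Optimal location: block 57.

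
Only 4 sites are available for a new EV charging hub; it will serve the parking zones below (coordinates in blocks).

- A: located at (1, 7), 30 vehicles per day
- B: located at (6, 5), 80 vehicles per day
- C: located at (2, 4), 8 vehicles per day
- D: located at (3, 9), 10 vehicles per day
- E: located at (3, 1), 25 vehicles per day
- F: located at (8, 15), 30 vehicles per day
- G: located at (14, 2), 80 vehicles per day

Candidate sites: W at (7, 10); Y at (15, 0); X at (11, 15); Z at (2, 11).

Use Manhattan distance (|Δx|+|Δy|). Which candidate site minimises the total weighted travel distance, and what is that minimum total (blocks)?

W, total 2593 blocks

Total weighted distance at each candidate:
  W (7, 10): total = 2593
  Y (15, 0): total = 3321
  X (11, 15): total = 3960
  Z (2, 11): total = 3291
Minimum is at W with total 2593 blocks.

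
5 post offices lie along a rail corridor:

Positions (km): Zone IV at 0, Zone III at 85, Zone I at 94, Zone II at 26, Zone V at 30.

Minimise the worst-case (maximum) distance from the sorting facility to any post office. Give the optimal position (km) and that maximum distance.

The 1-center on a line is the midpoint of the two extreme points: leftmost at 0, rightmost at 94.
Optimal location = (0 + 94)/2 = 47; maximum distance = (94 − 0)/2 = 47.

location 47, max distance 47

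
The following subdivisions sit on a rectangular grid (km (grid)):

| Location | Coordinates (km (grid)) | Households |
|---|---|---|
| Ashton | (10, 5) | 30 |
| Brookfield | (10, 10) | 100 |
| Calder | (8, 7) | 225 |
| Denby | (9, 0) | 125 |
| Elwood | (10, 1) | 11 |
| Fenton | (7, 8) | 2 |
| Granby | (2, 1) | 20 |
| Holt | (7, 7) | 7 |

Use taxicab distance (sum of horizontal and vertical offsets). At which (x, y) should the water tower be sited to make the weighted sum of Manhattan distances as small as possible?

(9, 7)

Manhattan distance separates: Σwᵢ(|x−xᵢ|+|y−yᵢ|) = Σwᵢ|x−xᵢ| + Σwᵢ|y−yᵢ|, so x and y are optimised independently as 1-D weighted medians.
Total weight W = 520; half = 260.
x-coordinate, sorted with cumulative weight:
  x=2 (Granby, w=20) cum 20
  x=7 (Fenton, w=2) cum 22
  x=7 (Holt, w=7) cum 29
  x=8 (Calder, w=225) cum 254
  x=9 (Denby, w=125) cum 379  ← median
  x=10 (Ashton, w=30) cum 409
  x=10 (Brookfield, w=100) cum 509
  x=10 (Elwood, w=11) cum 520
⇒ x* = 9
y-coordinate, sorted with cumulative weight:
  y=0 (Denby, w=125) cum 125
  y=1 (Elwood, w=11) cum 136
  y=1 (Granby, w=20) cum 156
  y=5 (Ashton, w=30) cum 186
  y=7 (Calder, w=225) cum 411  ← median
  y=7 (Holt, w=7) cum 418
  y=8 (Fenton, w=2) cum 420
  y=10 (Brookfield, w=100) cum 520
⇒ y* = 7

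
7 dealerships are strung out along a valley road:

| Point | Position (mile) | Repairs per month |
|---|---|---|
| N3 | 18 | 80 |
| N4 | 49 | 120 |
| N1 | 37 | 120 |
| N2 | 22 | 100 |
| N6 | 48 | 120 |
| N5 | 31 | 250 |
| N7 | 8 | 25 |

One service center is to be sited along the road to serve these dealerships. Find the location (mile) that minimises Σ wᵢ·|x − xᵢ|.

For a sum of weighted absolute distances on a line, the optimum is the weighted median (not the mean). Total weight W = 815; half-weight = 407.5.
Sort by position and accumulate weight:
  mile 8 (N7, w=25) → cum 25
  mile 18 (N3, w=80) → cum 105
  mile 22 (N2, w=100) → cum 205
  mile 31 (N5, w=250) → cum 455  ≥ 407.5 → median here
  mile 37 (N1, w=120) → cum 575
  mile 48 (N6, w=120) → cum 695
  mile 49 (N4, w=120) → cum 815
Optimal location: mile 31.

x = 31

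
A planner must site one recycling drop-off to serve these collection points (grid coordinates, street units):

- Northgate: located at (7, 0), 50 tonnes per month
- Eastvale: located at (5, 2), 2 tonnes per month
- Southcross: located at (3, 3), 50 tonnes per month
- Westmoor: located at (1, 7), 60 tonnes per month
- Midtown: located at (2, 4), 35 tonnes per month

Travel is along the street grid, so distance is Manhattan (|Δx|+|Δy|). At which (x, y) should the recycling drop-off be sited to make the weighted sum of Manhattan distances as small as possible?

(3, 3)

Manhattan distance separates: Σwᵢ(|x−xᵢ|+|y−yᵢ|) = Σwᵢ|x−xᵢ| + Σwᵢ|y−yᵢ|, so x and y are optimised independently as 1-D weighted medians.
Total weight W = 197; half = 98.5.
x-coordinate, sorted with cumulative weight:
  x=1 (Westmoor, w=60) cum 60
  x=2 (Midtown, w=35) cum 95
  x=3 (Southcross, w=50) cum 145  ← median
  x=5 (Eastvale, w=2) cum 147
  x=7 (Northgate, w=50) cum 197
⇒ x* = 3
y-coordinate, sorted with cumulative weight:
  y=0 (Northgate, w=50) cum 50
  y=2 (Eastvale, w=2) cum 52
  y=3 (Southcross, w=50) cum 102  ← median
  y=4 (Midtown, w=35) cum 137
  y=7 (Westmoor, w=60) cum 197
⇒ y* = 3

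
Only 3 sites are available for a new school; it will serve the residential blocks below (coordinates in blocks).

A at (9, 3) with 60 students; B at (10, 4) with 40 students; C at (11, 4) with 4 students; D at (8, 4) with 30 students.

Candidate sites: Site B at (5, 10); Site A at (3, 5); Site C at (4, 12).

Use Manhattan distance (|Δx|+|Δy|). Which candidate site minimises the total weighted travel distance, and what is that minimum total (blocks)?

Site A, total 1016 blocks

Total weighted distance at each candidate:
  Site B (5, 10): total = 1418
  Site A (3, 5): total = 1016
  Site C (4, 12): total = 1820
Minimum is at Site A with total 1016 blocks.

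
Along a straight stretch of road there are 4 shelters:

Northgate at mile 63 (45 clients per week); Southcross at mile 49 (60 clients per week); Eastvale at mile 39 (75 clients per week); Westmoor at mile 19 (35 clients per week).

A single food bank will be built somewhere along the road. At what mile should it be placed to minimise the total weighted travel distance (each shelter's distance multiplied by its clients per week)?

For a sum of weighted absolute distances on a line, the optimum is the weighted median (not the mean). Total weight W = 215; half-weight = 107.5.
Sort by position and accumulate weight:
  mile 19 (Westmoor, w=35) → cum 35
  mile 39 (Eastvale, w=75) → cum 110  ≥ 107.5 → median here
  mile 49 (Southcross, w=60) → cum 170
  mile 63 (Northgate, w=45) → cum 215
Optimal location: mile 39.

x = 39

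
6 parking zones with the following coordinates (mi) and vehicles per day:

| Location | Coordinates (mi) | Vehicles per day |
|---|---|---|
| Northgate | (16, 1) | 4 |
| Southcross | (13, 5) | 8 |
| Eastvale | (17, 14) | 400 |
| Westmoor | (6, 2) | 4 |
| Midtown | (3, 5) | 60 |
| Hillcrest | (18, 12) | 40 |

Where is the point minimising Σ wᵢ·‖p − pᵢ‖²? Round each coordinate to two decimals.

(15.29, 12.47)

The minimiser of Σwᵢ‖p−pᵢ‖² is the weighted centroid p* = (Σwᵢpᵢ)/(Σwᵢ).
Σwᵢ = 516.
Σwᵢxᵢ = 4·16 + 8·13 + 400·17 + 4·6 + 60·3 + 40·18 = 7892.
Σwᵢyᵢ = 4·1 + 8·5 + 400·14 + 4·2 + 60·5 + 40·12 = 6432.
x* = 7892/516 = 15.29, y* = 6432/516 = 12.47.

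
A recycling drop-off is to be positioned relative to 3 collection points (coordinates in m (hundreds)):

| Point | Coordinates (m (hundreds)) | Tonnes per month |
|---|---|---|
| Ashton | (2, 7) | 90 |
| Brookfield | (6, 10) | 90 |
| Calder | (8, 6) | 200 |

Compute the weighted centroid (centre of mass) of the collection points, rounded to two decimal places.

(6.11, 7.18)

The minimiser of Σwᵢ‖p−pᵢ‖² is the weighted centroid p* = (Σwᵢpᵢ)/(Σwᵢ).
Σwᵢ = 380.
Σwᵢxᵢ = 90·2 + 90·6 + 200·8 = 2320.
Σwᵢyᵢ = 90·7 + 90·10 + 200·6 = 2730.
x* = 2320/380 = 6.11, y* = 2730/380 = 7.18.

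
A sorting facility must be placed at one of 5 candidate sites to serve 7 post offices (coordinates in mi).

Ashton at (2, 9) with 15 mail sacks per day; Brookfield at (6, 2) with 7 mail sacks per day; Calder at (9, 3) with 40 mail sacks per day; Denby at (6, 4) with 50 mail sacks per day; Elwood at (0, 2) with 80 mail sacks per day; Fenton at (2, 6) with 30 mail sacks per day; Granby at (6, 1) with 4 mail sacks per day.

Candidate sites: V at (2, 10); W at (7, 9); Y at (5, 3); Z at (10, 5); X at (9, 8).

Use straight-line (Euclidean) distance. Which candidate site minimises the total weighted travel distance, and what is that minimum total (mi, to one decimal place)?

Total weighted distance at each candidate:
  V (2, 10): total = 1653.2
  W (7, 9): total = 1631.6
  Y (5, 3): total = 885.4
  Z (10, 5): total = 1564.5
  X (9, 8): total = 1717.2
Minimum is at Y with total 885.4 mi.

Y, total 885.4 mi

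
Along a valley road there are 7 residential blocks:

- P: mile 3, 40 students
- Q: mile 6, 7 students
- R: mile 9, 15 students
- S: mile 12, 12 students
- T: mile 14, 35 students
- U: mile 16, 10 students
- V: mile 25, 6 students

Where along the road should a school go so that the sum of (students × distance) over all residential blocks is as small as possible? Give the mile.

For a sum of weighted absolute distances on a line, the optimum is the weighted median (not the mean). Total weight W = 125; half-weight = 62.5.
Sort by position and accumulate weight:
  mile 3 (P, w=40) → cum 40
  mile 6 (Q, w=7) → cum 47
  mile 9 (R, w=15) → cum 62
  mile 12 (S, w=12) → cum 74  ≥ 62.5 → median here
  mile 14 (T, w=35) → cum 109
  mile 16 (U, w=10) → cum 119
  mile 25 (V, w=6) → cum 125
Optimal location: mile 12.

x = 12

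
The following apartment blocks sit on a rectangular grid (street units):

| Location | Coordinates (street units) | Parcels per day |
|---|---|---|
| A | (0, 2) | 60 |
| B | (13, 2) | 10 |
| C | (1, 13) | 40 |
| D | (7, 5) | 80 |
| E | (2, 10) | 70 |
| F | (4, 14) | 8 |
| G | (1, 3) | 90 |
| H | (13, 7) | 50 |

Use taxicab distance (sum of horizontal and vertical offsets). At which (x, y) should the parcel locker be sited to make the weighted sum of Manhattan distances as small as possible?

(2, 5)

Manhattan distance separates: Σwᵢ(|x−xᵢ|+|y−yᵢ|) = Σwᵢ|x−xᵢ| + Σwᵢ|y−yᵢ|, so x and y are optimised independently as 1-D weighted medians.
Total weight W = 408; half = 204.
x-coordinate, sorted with cumulative weight:
  x=0 (A, w=60) cum 60
  x=1 (C, w=40) cum 100
  x=1 (G, w=90) cum 190
  x=2 (E, w=70) cum 260  ← median
  x=4 (F, w=8) cum 268
  x=7 (D, w=80) cum 348
  x=13 (B, w=10) cum 358
  x=13 (H, w=50) cum 408
⇒ x* = 2
y-coordinate, sorted with cumulative weight:
  y=2 (A, w=60) cum 60
  y=2 (B, w=10) cum 70
  y=3 (G, w=90) cum 160
  y=5 (D, w=80) cum 240  ← median
  y=7 (H, w=50) cum 290
  y=10 (E, w=70) cum 360
  y=13 (C, w=40) cum 400
  y=14 (F, w=8) cum 408
⇒ y* = 5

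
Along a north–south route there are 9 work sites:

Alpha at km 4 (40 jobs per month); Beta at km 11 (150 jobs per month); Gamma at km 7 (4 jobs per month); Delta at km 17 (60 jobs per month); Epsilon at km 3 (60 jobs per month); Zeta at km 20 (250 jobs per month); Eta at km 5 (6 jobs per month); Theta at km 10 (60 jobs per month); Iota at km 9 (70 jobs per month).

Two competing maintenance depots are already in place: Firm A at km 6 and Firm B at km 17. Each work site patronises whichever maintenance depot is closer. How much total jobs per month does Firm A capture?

The indifferent point is the midpoint (6+17)/2 = 11.5; work sites left of it (closer to Firm A at 6) go to Firm A, those right go to Firm B.
  Epsilon at 3 (w=60) → Firm A
  Alpha at 4 (w=40) → Firm A
  Eta at 5 (w=6) → Firm A
  Gamma at 7 (w=4) → Firm A
  Iota at 9 (w=70) → Firm A
  Theta at 10 (w=60) → Firm A
  Beta at 11 (w=150) → Firm A
  Delta at 17 (w=60) → Firm B
  Zeta at 20 (w=250) → Firm B
Firm A captures 390; Firm B captures 310.

390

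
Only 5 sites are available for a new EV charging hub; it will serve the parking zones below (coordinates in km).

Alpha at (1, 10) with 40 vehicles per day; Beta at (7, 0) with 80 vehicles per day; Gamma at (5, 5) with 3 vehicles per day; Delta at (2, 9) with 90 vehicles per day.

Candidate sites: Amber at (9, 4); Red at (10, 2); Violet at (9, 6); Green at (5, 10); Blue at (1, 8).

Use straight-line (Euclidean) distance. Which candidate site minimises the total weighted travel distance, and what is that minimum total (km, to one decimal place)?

Total weighted distance at each candidate:
  Amber (9, 4): total = 1544.3
  Red (10, 2): total = 1744.3
  Violet (9, 6): total = 1561.5
  Green (5, 10): total = 1275.4
  Blue (1, 8): total = 1022.3
Minimum is at Blue with total 1022.3 km.

Blue, total 1022.3 km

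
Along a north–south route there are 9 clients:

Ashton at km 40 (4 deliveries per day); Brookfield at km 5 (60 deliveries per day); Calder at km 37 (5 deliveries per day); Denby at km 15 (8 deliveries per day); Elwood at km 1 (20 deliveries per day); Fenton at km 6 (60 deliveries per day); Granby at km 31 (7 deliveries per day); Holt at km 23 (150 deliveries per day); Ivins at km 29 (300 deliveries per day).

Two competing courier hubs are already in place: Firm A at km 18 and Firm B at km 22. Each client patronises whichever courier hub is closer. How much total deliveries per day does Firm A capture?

148

The indifferent point is the midpoint (18+22)/2 = 20; clients left of it (closer to Firm A at 18) go to Firm A, those right go to Firm B.
  Elwood at 1 (w=20) → Firm A
  Brookfield at 5 (w=60) → Firm A
  Fenton at 6 (w=60) → Firm A
  Denby at 15 (w=8) → Firm A
  Holt at 23 (w=150) → Firm B
  Ivins at 29 (w=300) → Firm B
  Granby at 31 (w=7) → Firm B
  Calder at 37 (w=5) → Firm B
  Ashton at 40 (w=4) → Firm B
Firm A captures 148; Firm B captures 466.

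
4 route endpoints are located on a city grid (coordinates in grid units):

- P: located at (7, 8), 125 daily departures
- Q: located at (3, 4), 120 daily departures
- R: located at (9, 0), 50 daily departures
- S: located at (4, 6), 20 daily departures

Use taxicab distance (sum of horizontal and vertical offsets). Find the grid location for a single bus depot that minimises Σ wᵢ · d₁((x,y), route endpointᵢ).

Manhattan distance separates: Σwᵢ(|x−xᵢ|+|y−yᵢ|) = Σwᵢ|x−xᵢ| + Σwᵢ|y−yᵢ|, so x and y are optimised independently as 1-D weighted medians.
Total weight W = 315; half = 157.5.
x-coordinate, sorted with cumulative weight:
  x=3 (Q, w=120) cum 120
  x=4 (S, w=20) cum 140
  x=7 (P, w=125) cum 265  ← median
  x=9 (R, w=50) cum 315
⇒ x* = 7
y-coordinate, sorted with cumulative weight:
  y=0 (R, w=50) cum 50
  y=4 (Q, w=120) cum 170  ← median
  y=6 (S, w=20) cum 190
  y=8 (P, w=125) cum 315
⇒ y* = 4

(7, 4)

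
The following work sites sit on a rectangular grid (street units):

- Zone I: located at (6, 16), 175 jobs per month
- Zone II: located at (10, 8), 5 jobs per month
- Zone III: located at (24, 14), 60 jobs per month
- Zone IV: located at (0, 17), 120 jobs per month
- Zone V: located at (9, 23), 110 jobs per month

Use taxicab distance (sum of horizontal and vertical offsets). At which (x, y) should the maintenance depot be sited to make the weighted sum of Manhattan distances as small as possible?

Manhattan distance separates: Σwᵢ(|x−xᵢ|+|y−yᵢ|) = Σwᵢ|x−xᵢ| + Σwᵢ|y−yᵢ|, so x and y are optimised independently as 1-D weighted medians.
Total weight W = 470; half = 235.
x-coordinate, sorted with cumulative weight:
  x=0 (Zone IV, w=120) cum 120
  x=6 (Zone I, w=175) cum 295  ← median
  x=9 (Zone V, w=110) cum 405
  x=10 (Zone II, w=5) cum 410
  x=24 (Zone III, w=60) cum 470
⇒ x* = 6
y-coordinate, sorted with cumulative weight:
  y=8 (Zone II, w=5) cum 5
  y=14 (Zone III, w=60) cum 65
  y=16 (Zone I, w=175) cum 240  ← median
  y=17 (Zone IV, w=120) cum 360
  y=23 (Zone V, w=110) cum 470
⇒ y* = 16

(6, 16)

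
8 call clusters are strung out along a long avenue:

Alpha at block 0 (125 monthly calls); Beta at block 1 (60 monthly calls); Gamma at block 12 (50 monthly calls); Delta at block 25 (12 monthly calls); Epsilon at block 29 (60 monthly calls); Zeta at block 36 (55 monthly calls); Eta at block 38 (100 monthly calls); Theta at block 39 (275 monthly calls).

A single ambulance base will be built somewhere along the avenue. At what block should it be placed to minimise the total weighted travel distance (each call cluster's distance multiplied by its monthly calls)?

x = 38

For a sum of weighted absolute distances on a line, the optimum is the weighted median (not the mean). Total weight W = 737; half-weight = 368.5.
Sort by position and accumulate weight:
  block 0 (Alpha, w=125) → cum 125
  block 1 (Beta, w=60) → cum 185
  block 12 (Gamma, w=50) → cum 235
  block 25 (Delta, w=12) → cum 247
  block 29 (Epsilon, w=60) → cum 307
  block 36 (Zeta, w=55) → cum 362
  block 38 (Eta, w=100) → cum 462  ≥ 368.5 → median here
  block 39 (Theta, w=275) → cum 737
Optimal location: block 38.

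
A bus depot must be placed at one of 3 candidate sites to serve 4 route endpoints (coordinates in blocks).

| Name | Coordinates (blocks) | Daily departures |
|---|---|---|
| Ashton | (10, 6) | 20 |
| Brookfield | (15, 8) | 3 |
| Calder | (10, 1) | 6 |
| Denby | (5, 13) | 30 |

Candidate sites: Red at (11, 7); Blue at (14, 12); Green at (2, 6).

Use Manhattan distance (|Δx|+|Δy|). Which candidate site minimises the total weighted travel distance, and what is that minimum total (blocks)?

Total weighted distance at each candidate:
  Red (11, 7): total = 457
  Blue (14, 12): total = 605
  Green (2, 6): total = 583
Minimum is at Red with total 457 blocks.

Red, total 457 blocks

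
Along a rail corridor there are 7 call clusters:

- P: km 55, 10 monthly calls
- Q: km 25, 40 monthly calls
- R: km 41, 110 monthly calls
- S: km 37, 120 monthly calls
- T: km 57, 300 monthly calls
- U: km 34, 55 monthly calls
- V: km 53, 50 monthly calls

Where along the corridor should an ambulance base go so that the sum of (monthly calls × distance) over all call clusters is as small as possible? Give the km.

For a sum of weighted absolute distances on a line, the optimum is the weighted median (not the mean). Total weight W = 685; half-weight = 342.5.
Sort by position and accumulate weight:
  km 25 (Q, w=40) → cum 40
  km 34 (U, w=55) → cum 95
  km 37 (S, w=120) → cum 215
  km 41 (R, w=110) → cum 325
  km 53 (V, w=50) → cum 375  ≥ 342.5 → median here
  km 55 (P, w=10) → cum 385
  km 57 (T, w=300) → cum 685
Optimal location: km 53.

x = 53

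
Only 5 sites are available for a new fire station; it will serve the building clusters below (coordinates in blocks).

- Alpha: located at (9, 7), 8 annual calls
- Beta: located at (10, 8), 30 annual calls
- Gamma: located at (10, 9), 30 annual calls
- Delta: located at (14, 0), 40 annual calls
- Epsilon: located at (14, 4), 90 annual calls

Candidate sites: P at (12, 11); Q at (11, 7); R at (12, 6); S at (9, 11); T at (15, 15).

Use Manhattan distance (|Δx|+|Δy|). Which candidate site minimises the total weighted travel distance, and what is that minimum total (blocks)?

R, total 982 blocks

Total weighted distance at each candidate:
  P (12, 11): total = 1656
  Q (11, 7): total = 1106
  R (12, 6): total = 982
  S (9, 11): total = 1962
  T (15, 15): total = 2522
Minimum is at R with total 982 blocks.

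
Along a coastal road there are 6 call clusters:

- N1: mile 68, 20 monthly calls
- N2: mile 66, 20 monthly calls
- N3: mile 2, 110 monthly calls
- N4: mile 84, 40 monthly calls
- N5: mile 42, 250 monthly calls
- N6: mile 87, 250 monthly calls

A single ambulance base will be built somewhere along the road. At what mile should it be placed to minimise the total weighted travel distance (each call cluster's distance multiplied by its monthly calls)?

x = 42

For a sum of weighted absolute distances on a line, the optimum is the weighted median (not the mean). Total weight W = 690; half-weight = 345.
Sort by position and accumulate weight:
  mile 2 (N3, w=110) → cum 110
  mile 42 (N5, w=250) → cum 360  ≥ 345 → median here
  mile 66 (N2, w=20) → cum 380
  mile 68 (N1, w=20) → cum 400
  mile 84 (N4, w=40) → cum 440
  mile 87 (N6, w=250) → cum 690
Optimal location: mile 42.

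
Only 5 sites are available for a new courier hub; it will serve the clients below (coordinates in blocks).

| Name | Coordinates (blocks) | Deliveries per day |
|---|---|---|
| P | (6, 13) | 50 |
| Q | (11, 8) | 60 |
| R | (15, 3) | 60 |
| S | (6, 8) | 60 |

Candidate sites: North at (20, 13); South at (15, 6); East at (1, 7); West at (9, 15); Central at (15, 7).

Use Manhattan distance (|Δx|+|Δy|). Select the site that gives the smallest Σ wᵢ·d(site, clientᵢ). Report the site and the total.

Central, total 1890 blocks

Total weighted distance at each candidate:
  North (20, 13): total = 3580
  South (15, 6): total = 2000
  East (1, 7): total = 2650
  West (9, 15): total = 2470
  Central (15, 7): total = 1890
Minimum is at Central with total 1890 blocks.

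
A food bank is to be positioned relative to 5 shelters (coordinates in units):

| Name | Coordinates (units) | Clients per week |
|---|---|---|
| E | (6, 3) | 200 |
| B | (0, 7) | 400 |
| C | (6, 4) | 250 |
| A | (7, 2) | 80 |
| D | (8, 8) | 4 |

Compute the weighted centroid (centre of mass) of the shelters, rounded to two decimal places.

(3.52, 4.92)

The minimiser of Σwᵢ‖p−pᵢ‖² is the weighted centroid p* = (Σwᵢpᵢ)/(Σwᵢ).
Σwᵢ = 934.
Σwᵢxᵢ = 200·6 + 400·0 + 250·6 + 80·7 + 4·8 = 3292.
Σwᵢyᵢ = 200·3 + 400·7 + 250·4 + 80·2 + 4·8 = 4592.
x* = 3292/934 = 3.52, y* = 4592/934 = 4.92.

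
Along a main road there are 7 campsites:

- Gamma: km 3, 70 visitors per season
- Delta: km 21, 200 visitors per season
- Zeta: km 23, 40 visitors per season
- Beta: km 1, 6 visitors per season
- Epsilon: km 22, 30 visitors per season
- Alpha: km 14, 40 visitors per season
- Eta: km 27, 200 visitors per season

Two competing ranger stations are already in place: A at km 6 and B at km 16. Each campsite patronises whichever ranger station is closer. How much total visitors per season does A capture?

The indifferent point is the midpoint (6+16)/2 = 11; campsites left of it (closer to A at 6) go to A, those right go to B.
  Beta at 1 (w=6) → A
  Gamma at 3 (w=70) → A
  Alpha at 14 (w=40) → B
  Delta at 21 (w=200) → B
  Epsilon at 22 (w=30) → B
  Zeta at 23 (w=40) → B
  Eta at 27 (w=200) → B
A captures 76; B captures 510.

76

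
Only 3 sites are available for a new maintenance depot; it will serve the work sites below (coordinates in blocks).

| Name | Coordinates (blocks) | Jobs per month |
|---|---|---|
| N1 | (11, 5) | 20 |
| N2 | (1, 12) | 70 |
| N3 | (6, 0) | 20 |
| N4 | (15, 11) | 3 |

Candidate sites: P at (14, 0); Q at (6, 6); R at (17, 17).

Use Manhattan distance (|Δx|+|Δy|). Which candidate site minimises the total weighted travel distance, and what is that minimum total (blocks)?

Q, total 1052 blocks

Total weighted distance at each candidate:
  P (14, 0): total = 2106
  Q (6, 6): total = 1052
  R (17, 17): total = 2414
Minimum is at Q with total 1052 blocks.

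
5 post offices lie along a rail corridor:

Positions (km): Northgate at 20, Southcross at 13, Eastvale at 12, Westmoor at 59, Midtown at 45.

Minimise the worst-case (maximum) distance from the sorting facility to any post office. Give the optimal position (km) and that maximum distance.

location 35.5, max distance 23.5

The 1-center on a line is the midpoint of the two extreme points: leftmost at 12, rightmost at 59.
Optimal location = (12 + 59)/2 = 35.5; maximum distance = (59 − 12)/2 = 23.5.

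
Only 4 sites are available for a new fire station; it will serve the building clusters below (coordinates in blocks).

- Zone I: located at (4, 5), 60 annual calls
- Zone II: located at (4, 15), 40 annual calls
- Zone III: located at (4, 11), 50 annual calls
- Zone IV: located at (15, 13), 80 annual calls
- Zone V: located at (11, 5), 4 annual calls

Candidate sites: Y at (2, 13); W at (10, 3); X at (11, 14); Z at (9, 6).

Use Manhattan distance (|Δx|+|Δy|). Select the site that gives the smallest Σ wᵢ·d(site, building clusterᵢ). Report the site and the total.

Total weighted distance at each candidate:
  Y (2, 13): total = 2068
  W (10, 3): total = 3112
  X (11, 14): total = 2216
  Z (9, 6): total = 2472
Minimum is at Y with total 2068 blocks.

Y, total 2068 blocks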